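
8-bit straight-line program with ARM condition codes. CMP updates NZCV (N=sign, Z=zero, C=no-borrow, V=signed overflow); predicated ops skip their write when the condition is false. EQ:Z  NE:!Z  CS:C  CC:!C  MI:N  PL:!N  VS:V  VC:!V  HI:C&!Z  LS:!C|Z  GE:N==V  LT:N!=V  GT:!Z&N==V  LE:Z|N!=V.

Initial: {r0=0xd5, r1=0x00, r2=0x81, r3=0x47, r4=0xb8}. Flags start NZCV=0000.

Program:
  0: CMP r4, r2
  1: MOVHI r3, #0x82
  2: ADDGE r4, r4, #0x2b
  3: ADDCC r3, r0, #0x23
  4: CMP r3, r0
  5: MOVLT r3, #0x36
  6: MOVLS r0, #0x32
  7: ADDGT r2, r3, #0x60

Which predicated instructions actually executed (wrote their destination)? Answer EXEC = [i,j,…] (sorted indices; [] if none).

[0] flags=0010 → (cmp)
[1] flags=0010 HI?T → r3=0x82
[2] flags=0010 GE?T → r4=0xe3
[3] flags=0010 CC?F → skip
[4] flags=1000 → (cmp)
[5] flags=1000 LT?T → r3=0x36
[6] flags=1000 LS?T → r0=0x32
[7] flags=1000 GT?F → skip

EXEC = [1,2,5,6]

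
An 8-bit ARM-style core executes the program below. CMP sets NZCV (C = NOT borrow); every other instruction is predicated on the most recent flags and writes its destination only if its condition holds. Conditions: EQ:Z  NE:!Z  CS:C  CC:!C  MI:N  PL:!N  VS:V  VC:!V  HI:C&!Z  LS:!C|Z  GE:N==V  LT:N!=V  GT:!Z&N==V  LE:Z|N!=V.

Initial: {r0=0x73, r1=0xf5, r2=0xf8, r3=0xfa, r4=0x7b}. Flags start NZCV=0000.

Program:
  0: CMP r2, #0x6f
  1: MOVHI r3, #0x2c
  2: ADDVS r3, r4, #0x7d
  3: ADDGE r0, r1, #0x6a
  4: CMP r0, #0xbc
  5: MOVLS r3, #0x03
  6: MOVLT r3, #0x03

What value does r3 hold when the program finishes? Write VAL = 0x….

0: ✓ CMP  NZCV=1010
1: ✓ MOVHI  r3←0x2c
2: · ADDVS
3: · ADDGE
4: ✓ CMP  NZCV=1001
5: ✓ MOVLS  r3←0x03
6: · MOVLT

VAL = 0x03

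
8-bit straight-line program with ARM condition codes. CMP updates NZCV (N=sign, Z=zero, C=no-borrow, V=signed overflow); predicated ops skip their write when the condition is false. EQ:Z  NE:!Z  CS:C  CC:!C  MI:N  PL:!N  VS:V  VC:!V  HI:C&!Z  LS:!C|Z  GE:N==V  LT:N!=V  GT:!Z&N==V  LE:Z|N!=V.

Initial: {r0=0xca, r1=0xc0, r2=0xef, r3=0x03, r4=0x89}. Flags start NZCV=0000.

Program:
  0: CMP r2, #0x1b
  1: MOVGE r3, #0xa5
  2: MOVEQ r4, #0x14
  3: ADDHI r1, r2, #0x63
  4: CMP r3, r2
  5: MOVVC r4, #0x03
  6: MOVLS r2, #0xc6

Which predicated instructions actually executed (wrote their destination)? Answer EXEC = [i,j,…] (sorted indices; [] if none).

[0] flags=1010 → (cmp)
[1] flags=1010 GE?F → skip
[2] flags=1010 EQ?F → skip
[3] flags=1010 HI?T → r1=0x52
[4] flags=0000 → (cmp)
[5] flags=0000 VC?T → r4=0x03
[6] flags=0000 LS?T → r2=0xc6

EXEC = [3,5,6]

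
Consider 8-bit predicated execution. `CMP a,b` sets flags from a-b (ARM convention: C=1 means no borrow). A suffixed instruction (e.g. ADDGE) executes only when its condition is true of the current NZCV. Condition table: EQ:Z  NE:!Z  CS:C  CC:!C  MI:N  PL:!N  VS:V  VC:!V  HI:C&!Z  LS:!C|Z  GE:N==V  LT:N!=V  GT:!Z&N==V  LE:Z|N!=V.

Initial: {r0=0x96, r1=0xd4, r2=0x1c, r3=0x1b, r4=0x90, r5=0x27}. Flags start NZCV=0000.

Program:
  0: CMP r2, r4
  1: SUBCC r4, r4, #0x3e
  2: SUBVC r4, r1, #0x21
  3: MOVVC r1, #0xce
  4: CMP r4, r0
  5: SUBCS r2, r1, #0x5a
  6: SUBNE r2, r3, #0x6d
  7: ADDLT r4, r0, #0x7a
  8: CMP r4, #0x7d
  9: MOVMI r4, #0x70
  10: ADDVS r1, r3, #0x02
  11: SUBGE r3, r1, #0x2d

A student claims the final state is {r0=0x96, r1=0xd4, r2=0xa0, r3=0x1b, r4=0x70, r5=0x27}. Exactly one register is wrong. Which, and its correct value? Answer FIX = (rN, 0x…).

[0] flags=1001 → (cmp)
[1] flags=1001 CC?T → r4=0x52
[2] flags=1001 VC?F → skip
[3] flags=1001 VC?F → skip
[4] flags=1001 → (cmp)
[5] flags=1001 CS?F → skip
[6] flags=1001 NE?T → r2=0xae
[7] flags=1001 LT?F → skip
[8] flags=1000 → (cmp)
[9] flags=1000 MI?T → r4=0x70
[10] flags=1000 VS?F → skip
[11] flags=1000 GE?F → skip

FIX = (r2, 0xae)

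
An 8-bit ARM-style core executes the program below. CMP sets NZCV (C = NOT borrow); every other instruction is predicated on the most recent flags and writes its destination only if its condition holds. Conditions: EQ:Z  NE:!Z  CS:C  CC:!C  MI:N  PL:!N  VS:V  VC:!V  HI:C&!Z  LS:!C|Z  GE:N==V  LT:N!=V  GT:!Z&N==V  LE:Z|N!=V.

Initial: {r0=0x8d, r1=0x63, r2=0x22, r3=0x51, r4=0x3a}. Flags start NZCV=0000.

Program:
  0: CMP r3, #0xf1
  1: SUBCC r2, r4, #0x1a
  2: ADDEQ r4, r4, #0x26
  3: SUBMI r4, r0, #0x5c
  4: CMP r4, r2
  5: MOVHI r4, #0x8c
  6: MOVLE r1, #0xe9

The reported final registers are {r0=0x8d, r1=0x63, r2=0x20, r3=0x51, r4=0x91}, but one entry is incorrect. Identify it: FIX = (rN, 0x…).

0: ✓ CMP  NZCV=0000
1: ✓ SUBCC  r2←0x20
2: · ADDEQ
3: · SUBMI
4: ✓ CMP  NZCV=0010
5: ✓ MOVHI  r4←0x8c
6: · MOVLE

FIX = (r4, 0x8c)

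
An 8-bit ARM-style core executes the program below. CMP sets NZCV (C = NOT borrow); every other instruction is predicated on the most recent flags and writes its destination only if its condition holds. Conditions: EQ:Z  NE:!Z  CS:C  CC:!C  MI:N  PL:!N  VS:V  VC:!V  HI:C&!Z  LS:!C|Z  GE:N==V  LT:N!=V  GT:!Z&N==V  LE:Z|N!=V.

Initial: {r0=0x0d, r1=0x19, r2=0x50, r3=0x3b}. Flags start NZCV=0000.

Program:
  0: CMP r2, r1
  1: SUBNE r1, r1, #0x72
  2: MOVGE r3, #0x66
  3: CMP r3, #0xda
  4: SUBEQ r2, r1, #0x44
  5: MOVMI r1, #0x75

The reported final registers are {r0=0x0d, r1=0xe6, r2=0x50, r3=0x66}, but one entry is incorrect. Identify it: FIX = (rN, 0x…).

[0] flags=0010 → (cmp)
[1] flags=0010 NE?T → r1=0xa7
[2] flags=0010 GE?T → r3=0x66
[3] flags=1001 → (cmp)
[4] flags=1001 EQ?F → skip
[5] flags=1001 MI?T → r1=0x75

FIX = (r1, 0x75)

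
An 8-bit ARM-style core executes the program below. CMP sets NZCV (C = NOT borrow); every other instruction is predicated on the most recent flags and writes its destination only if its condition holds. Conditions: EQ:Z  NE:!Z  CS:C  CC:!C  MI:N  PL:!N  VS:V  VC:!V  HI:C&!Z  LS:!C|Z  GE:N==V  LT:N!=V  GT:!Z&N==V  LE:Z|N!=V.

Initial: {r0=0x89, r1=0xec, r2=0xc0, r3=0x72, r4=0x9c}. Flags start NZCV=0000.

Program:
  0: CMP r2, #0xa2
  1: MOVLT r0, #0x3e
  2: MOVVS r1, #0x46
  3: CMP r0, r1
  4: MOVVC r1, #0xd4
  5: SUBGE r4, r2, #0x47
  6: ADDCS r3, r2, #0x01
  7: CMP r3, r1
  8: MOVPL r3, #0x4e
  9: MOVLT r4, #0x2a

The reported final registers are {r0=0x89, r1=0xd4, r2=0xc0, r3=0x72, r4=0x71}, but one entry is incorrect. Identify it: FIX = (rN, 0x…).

0: ✓ CMP  NZCV=0010
1: · MOVLT
2: · MOVVS
3: ✓ CMP  NZCV=1000
4: ✓ MOVVC  r1←0xd4
5: · SUBGE
6: · ADDCS
7: ✓ CMP  NZCV=1001
8: · MOVPL
9: · MOVLT

FIX = (r4, 0x9c)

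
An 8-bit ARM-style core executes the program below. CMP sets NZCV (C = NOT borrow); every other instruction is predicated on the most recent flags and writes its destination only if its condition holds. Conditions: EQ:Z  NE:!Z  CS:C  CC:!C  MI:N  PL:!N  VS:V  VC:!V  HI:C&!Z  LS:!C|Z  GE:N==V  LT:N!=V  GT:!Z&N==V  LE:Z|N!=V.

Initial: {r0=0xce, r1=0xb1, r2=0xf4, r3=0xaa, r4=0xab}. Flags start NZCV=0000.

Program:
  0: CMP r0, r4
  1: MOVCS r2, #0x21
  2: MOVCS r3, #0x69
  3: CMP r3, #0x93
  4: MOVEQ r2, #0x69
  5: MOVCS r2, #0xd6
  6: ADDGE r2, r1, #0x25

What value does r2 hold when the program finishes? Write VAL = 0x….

VAL = 0xd6

0: ✓ CMP  NZCV=0010
1: ✓ MOVCS  r2←0x21
2: ✓ MOVCS  r3←0x69
3: ✓ CMP  NZCV=1001
4: · MOVEQ
5: · MOVCS
6: ✓ ADDGE  r2←0xd6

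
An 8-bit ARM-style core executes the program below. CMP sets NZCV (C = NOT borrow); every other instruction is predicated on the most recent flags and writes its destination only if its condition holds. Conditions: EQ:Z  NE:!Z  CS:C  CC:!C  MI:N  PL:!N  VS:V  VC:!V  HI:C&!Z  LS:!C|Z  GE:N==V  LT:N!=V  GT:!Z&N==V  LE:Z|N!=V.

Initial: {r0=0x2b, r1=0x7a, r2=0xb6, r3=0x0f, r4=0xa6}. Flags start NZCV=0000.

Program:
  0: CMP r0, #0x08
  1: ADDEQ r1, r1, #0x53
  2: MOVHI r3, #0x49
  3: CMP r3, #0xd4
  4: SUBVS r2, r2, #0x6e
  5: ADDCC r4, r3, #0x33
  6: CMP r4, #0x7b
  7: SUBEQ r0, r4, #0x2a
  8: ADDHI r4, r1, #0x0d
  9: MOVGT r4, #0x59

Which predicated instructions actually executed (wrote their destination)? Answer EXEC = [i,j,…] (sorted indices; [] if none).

0: ✓ CMP  NZCV=0010
1: · ADDEQ
2: ✓ MOVHI  r3←0x49
3: ✓ CMP  NZCV=0000
4: · SUBVS
5: ✓ ADDCC  r4←0x7c
6: ✓ CMP  NZCV=0010
7: · SUBEQ
8: ✓ ADDHI  r4←0x87
9: ✓ MOVGT  r4←0x59

EXEC = [2,5,8,9]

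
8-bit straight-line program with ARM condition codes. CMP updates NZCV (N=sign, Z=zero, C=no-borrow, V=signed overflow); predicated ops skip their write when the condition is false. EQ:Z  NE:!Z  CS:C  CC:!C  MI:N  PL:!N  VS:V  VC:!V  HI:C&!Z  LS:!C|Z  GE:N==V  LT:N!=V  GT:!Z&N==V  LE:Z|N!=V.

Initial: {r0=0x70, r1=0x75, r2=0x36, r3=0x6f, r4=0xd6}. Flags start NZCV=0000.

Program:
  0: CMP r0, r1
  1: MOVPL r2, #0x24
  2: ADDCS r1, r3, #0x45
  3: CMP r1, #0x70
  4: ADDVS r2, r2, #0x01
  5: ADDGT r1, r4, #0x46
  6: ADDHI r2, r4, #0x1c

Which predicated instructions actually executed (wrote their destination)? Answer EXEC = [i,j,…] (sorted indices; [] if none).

[0] flags=1000 → (cmp)
[1] flags=1000 PL?F → skip
[2] flags=1000 CS?F → skip
[3] flags=0010 → (cmp)
[4] flags=0010 VS?F → skip
[5] flags=0010 GT?T → r1=0x1c
[6] flags=0010 HI?T → r2=0xf2

EXEC = [5,6]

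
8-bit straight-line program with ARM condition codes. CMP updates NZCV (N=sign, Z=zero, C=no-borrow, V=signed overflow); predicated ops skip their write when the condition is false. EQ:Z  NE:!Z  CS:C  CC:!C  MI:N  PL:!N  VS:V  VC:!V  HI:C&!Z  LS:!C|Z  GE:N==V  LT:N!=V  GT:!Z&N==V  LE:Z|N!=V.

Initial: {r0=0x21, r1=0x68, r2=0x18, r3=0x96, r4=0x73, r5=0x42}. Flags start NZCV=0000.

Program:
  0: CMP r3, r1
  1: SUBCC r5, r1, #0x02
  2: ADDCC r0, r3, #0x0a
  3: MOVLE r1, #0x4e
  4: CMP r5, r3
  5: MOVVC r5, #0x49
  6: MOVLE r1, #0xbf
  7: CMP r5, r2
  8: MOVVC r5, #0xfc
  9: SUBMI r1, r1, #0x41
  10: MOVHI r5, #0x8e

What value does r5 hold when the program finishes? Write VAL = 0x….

VAL = 0x8e

0: ✓ CMP  NZCV=0011
1: · SUBCC
2: · ADDCC
3: ✓ MOVLE  r1←0x4e
4: ✓ CMP  NZCV=1001
5: · MOVVC
6: · MOVLE
7: ✓ CMP  NZCV=0010
8: ✓ MOVVC  r5←0xfc
9: · SUBMI
10: ✓ MOVHI  r5←0x8e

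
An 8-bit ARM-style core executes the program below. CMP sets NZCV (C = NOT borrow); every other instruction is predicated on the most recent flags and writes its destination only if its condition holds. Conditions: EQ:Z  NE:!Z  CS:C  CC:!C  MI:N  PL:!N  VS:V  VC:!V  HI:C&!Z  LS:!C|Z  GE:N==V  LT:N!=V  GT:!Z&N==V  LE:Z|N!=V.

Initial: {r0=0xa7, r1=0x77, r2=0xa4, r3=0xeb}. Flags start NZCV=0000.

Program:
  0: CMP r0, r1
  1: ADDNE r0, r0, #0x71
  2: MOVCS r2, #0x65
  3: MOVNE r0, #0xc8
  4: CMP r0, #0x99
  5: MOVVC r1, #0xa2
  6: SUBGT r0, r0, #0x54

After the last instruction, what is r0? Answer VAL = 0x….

[0] flags=0011 → (cmp)
[1] flags=0011 NE?T → r0=0x18
[2] flags=0011 CS?T → r2=0x65
[3] flags=0011 NE?T → r0=0xc8
[4] flags=0010 → (cmp)
[5] flags=0010 VC?T → r1=0xa2
[6] flags=0010 GT?T → r0=0x74

VAL = 0x74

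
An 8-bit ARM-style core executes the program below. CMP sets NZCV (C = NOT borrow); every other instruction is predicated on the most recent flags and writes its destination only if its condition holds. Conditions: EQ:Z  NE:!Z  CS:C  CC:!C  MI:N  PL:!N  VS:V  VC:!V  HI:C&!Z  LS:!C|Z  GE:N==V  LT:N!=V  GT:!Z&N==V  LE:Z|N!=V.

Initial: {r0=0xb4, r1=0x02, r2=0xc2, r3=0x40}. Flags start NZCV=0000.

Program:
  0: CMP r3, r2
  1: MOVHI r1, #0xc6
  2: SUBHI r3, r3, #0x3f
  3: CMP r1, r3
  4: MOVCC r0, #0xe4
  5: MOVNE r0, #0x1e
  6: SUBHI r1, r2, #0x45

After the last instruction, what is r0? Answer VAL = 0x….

VAL = 0x1e

0: ✓ CMP  NZCV=0000
1: · MOVHI
2: · SUBHI
3: ✓ CMP  NZCV=1000
4: ✓ MOVCC  r0←0xe4
5: ✓ MOVNE  r0←0x1e
6: · SUBHI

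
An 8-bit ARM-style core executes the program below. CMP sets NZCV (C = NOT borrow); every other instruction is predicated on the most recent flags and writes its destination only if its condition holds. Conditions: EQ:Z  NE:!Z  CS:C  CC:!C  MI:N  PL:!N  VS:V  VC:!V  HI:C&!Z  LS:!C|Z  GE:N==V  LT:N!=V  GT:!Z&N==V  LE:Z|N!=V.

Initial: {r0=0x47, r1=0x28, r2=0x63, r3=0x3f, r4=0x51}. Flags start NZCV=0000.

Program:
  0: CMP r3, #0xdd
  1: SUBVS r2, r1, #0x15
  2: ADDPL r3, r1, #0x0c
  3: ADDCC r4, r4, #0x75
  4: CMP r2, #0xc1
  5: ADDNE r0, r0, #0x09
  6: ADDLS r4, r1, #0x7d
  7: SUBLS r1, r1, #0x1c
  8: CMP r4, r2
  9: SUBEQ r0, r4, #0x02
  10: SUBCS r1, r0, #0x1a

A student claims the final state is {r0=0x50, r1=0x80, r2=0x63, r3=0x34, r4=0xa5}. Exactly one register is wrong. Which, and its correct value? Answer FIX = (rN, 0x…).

FIX = (r1, 0x36)

[0] flags=0000 → (cmp)
[1] flags=0000 VS?F → skip
[2] flags=0000 PL?T → r3=0x34
[3] flags=0000 CC?T → r4=0xc6
[4] flags=1001 → (cmp)
[5] flags=1001 NE?T → r0=0x50
[6] flags=1001 LS?T → r4=0xa5
[7] flags=1001 LS?T → r1=0x0c
[8] flags=0011 → (cmp)
[9] flags=0011 EQ?F → skip
[10] flags=0011 CS?T → r1=0x36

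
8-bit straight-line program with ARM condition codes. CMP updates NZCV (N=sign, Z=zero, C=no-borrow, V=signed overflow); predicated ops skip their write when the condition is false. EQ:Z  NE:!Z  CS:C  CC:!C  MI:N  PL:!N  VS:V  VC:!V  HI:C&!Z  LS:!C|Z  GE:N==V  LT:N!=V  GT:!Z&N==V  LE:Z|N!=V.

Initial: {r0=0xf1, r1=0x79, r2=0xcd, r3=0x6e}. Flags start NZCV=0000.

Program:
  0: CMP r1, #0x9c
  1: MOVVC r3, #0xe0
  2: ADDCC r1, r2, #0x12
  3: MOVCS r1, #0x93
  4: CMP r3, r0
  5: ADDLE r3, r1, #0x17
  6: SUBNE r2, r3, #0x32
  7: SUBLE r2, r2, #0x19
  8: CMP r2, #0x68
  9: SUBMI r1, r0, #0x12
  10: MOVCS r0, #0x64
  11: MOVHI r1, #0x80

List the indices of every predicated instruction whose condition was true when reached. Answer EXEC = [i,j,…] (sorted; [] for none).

[0] flags=1001 → (cmp)
[1] flags=1001 VC?F → skip
[2] flags=1001 CC?T → r1=0xdf
[3] flags=1001 CS?F → skip
[4] flags=0000 → (cmp)
[5] flags=0000 LE?F → skip
[6] flags=0000 NE?T → r2=0x3c
[7] flags=0000 LE?F → skip
[8] flags=1000 → (cmp)
[9] flags=1000 MI?T → r1=0xdf
[10] flags=1000 CS?F → skip
[11] flags=1000 HI?F → skip

EXEC = [2,6,9]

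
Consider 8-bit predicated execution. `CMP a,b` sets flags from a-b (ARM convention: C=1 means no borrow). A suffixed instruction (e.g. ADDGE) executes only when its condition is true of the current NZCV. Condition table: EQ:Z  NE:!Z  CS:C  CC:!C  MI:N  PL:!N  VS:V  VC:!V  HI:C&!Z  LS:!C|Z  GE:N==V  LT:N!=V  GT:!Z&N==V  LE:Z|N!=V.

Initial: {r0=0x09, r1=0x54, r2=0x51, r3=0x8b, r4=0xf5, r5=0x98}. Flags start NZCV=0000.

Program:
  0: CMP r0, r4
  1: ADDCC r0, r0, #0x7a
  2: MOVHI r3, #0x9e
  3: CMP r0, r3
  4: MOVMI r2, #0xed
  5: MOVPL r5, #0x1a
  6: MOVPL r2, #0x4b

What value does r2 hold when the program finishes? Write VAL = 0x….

[0] flags=0000 → (cmp)
[1] flags=0000 CC?T → r0=0x83
[2] flags=0000 HI?F → skip
[3] flags=1000 → (cmp)
[4] flags=1000 MI?T → r2=0xed
[5] flags=1000 PL?F → skip
[6] flags=1000 PL?F → skip

VAL = 0xed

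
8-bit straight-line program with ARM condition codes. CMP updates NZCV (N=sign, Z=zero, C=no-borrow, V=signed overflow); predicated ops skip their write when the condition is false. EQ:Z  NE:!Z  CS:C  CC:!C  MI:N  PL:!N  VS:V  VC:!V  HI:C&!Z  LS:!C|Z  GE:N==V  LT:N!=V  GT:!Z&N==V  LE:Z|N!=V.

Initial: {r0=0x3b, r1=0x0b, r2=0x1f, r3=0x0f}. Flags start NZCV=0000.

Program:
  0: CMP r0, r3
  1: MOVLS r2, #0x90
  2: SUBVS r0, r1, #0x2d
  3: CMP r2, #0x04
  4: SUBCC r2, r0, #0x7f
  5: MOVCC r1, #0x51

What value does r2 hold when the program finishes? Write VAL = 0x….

VAL = 0x1f

[0] flags=0010 → (cmp)
[1] flags=0010 LS?F → skip
[2] flags=0010 VS?F → skip
[3] flags=0010 → (cmp)
[4] flags=0010 CC?F → skip
[5] flags=0010 CC?F → skip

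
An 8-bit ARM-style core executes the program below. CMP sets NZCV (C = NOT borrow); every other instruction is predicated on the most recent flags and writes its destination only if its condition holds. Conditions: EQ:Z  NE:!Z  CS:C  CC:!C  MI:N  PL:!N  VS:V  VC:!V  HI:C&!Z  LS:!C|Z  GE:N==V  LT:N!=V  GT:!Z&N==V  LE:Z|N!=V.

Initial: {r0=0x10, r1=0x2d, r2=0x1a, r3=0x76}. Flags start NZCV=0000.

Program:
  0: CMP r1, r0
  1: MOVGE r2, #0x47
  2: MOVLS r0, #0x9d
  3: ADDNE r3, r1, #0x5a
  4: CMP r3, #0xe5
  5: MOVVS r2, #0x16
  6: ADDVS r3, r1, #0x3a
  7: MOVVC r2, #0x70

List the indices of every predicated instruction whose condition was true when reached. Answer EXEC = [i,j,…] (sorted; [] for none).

EXEC = [1,3,7]

[0] flags=0010 → (cmp)
[1] flags=0010 GE?T → r2=0x47
[2] flags=0010 LS?F → skip
[3] flags=0010 NE?T → r3=0x87
[4] flags=1000 → (cmp)
[5] flags=1000 VS?F → skip
[6] flags=1000 VS?F → skip
[7] flags=1000 VC?T → r2=0x70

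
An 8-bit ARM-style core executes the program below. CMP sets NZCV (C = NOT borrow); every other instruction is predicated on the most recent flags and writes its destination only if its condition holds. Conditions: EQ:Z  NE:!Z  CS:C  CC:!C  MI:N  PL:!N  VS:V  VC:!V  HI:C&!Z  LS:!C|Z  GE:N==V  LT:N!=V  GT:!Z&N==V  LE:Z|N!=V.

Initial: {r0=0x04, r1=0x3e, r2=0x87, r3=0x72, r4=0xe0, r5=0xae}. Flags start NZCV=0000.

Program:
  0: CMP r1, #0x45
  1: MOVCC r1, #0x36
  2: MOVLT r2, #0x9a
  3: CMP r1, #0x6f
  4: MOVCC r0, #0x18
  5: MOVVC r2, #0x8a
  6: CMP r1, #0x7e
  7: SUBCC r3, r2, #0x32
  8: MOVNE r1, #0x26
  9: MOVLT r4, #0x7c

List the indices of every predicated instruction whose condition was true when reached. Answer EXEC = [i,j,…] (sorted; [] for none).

[0] flags=1000 → (cmp)
[1] flags=1000 CC?T → r1=0x36
[2] flags=1000 LT?T → r2=0x9a
[3] flags=1000 → (cmp)
[4] flags=1000 CC?T → r0=0x18
[5] flags=1000 VC?T → r2=0x8a
[6] flags=1000 → (cmp)
[7] flags=1000 CC?T → r3=0x58
[8] flags=1000 NE?T → r1=0x26
[9] flags=1000 LT?T → r4=0x7c

EXEC = [1,2,4,5,7,8,9]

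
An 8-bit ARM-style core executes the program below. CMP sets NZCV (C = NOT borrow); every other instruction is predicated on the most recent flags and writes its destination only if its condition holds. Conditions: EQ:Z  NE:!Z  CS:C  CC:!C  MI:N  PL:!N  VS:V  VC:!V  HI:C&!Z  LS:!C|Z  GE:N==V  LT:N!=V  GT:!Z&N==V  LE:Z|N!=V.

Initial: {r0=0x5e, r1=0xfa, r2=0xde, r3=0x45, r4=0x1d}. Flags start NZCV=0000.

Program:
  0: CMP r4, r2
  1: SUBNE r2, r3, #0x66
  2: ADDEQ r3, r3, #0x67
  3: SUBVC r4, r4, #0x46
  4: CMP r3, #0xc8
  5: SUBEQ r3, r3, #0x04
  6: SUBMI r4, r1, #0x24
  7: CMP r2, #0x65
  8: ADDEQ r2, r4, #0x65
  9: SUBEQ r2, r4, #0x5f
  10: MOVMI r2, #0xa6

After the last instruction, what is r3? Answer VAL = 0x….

VAL = 0x45

[0] flags=0000 → (cmp)
[1] flags=0000 NE?T → r2=0xdf
[2] flags=0000 EQ?F → skip
[3] flags=0000 VC?T → r4=0xd7
[4] flags=0000 → (cmp)
[5] flags=0000 EQ?F → skip
[6] flags=0000 MI?F → skip
[7] flags=0011 → (cmp)
[8] flags=0011 EQ?F → skip
[9] flags=0011 EQ?F → skip
[10] flags=0011 MI?F → skip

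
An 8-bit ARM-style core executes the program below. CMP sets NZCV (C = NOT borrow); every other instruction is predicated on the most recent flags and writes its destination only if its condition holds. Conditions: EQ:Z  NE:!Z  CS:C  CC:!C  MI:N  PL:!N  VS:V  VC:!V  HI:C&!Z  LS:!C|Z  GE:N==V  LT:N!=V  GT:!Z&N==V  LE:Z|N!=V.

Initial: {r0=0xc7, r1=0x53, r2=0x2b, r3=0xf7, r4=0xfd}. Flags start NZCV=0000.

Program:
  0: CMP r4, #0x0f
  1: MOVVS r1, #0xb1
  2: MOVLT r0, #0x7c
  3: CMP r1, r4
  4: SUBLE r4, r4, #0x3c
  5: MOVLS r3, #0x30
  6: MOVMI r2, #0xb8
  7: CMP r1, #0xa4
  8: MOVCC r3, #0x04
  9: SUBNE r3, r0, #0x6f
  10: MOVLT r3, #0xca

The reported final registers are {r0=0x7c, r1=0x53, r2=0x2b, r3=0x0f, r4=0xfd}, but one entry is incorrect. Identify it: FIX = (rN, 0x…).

[0] flags=1010 → (cmp)
[1] flags=1010 VS?F → skip
[2] flags=1010 LT?T → r0=0x7c
[3] flags=0000 → (cmp)
[4] flags=0000 LE?F → skip
[5] flags=0000 LS?T → r3=0x30
[6] flags=0000 MI?F → skip
[7] flags=1001 → (cmp)
[8] flags=1001 CC?T → r3=0x04
[9] flags=1001 NE?T → r3=0x0d
[10] flags=1001 LT?F → skip

FIX = (r3, 0x0d)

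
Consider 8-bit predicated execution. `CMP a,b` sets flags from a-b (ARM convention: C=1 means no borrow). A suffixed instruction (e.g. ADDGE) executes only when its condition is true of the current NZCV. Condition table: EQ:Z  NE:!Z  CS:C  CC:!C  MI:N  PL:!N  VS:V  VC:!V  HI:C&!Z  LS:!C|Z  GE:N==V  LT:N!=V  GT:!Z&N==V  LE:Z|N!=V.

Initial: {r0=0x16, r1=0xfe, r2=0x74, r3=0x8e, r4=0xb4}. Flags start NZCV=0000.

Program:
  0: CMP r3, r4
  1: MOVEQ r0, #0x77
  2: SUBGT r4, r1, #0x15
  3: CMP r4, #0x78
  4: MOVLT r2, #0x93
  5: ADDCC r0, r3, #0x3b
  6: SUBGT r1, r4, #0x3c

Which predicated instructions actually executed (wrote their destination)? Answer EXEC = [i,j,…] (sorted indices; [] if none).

[0] flags=1000 → (cmp)
[1] flags=1000 EQ?F → skip
[2] flags=1000 GT?F → skip
[3] flags=0011 → (cmp)
[4] flags=0011 LT?T → r2=0x93
[5] flags=0011 CC?F → skip
[6] flags=0011 GT?F → skip

EXEC = [4]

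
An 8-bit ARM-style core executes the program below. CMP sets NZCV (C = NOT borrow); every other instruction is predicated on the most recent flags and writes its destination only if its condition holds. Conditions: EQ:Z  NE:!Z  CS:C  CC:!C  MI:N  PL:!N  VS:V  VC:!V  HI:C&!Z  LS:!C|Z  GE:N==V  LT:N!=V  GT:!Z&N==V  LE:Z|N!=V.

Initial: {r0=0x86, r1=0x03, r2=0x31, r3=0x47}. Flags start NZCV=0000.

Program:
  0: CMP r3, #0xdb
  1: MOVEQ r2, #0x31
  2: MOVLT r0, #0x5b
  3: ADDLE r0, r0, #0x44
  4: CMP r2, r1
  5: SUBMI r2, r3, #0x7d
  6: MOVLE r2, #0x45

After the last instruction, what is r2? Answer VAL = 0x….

VAL = 0x31

0: ✓ CMP  NZCV=0000
1: · MOVEQ
2: · MOVLT
3: · ADDLE
4: ✓ CMP  NZCV=0010
5: · SUBMI
6: · MOVLE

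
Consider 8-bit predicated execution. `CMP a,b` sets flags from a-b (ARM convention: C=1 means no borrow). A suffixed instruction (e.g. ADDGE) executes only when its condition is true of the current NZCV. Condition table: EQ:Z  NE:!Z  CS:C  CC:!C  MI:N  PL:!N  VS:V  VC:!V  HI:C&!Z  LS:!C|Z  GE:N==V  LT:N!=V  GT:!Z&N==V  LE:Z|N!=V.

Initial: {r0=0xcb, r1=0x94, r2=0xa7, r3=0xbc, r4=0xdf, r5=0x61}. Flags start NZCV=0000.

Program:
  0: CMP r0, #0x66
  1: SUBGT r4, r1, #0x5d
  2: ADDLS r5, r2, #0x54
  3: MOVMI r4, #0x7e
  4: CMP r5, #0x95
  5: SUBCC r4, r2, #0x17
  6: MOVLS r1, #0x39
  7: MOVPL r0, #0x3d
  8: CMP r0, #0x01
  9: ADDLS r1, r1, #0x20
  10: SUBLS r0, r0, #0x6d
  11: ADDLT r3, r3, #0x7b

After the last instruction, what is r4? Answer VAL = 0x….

[0] flags=0011 → (cmp)
[1] flags=0011 GT?F → skip
[2] flags=0011 LS?F → skip
[3] flags=0011 MI?F → skip
[4] flags=1001 → (cmp)
[5] flags=1001 CC?T → r4=0x90
[6] flags=1001 LS?T → r1=0x39
[7] flags=1001 PL?F → skip
[8] flags=1010 → (cmp)
[9] flags=1010 LS?F → skip
[10] flags=1010 LS?F → skip
[11] flags=1010 LT?T → r3=0x37

VAL = 0x90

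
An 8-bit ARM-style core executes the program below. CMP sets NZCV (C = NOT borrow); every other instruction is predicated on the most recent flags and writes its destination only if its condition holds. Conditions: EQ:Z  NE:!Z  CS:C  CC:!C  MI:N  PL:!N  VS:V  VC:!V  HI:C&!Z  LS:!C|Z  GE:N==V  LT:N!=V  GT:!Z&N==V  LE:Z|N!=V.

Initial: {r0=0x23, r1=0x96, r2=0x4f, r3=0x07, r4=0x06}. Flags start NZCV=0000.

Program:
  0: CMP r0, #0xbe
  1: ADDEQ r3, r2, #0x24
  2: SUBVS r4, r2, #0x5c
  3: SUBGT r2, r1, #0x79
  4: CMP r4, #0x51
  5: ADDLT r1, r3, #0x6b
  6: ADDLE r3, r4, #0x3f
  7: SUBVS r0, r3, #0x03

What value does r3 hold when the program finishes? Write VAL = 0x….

VAL = 0x45

[0] flags=0000 → (cmp)
[1] flags=0000 EQ?F → skip
[2] flags=0000 VS?F → skip
[3] flags=0000 GT?T → r2=0x1d
[4] flags=1000 → (cmp)
[5] flags=1000 LT?T → r1=0x72
[6] flags=1000 LE?T → r3=0x45
[7] flags=1000 VS?F → skip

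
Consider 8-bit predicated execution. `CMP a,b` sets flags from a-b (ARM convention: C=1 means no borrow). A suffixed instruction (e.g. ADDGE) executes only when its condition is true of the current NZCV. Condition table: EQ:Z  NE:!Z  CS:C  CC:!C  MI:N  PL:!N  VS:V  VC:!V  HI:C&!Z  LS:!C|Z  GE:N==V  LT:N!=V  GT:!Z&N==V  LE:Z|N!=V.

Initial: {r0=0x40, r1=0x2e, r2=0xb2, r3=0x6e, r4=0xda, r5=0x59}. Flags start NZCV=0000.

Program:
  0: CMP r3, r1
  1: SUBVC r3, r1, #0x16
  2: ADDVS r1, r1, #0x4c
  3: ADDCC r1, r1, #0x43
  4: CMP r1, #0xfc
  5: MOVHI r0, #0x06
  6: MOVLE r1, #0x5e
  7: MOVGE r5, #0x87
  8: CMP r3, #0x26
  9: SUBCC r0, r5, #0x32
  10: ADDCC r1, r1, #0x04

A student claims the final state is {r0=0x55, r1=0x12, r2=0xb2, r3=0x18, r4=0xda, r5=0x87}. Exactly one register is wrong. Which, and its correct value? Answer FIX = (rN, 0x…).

0: ✓ CMP  NZCV=0010
1: ✓ SUBVC  r3←0x18
2: · ADDVS
3: · ADDCC
4: ✓ CMP  NZCV=0000
5: · MOVHI
6: · MOVLE
7: ✓ MOVGE  r5←0x87
8: ✓ CMP  NZCV=1000
9: ✓ SUBCC  r0←0x55
10: ✓ ADDCC  r1←0x32

FIX = (r1, 0x32)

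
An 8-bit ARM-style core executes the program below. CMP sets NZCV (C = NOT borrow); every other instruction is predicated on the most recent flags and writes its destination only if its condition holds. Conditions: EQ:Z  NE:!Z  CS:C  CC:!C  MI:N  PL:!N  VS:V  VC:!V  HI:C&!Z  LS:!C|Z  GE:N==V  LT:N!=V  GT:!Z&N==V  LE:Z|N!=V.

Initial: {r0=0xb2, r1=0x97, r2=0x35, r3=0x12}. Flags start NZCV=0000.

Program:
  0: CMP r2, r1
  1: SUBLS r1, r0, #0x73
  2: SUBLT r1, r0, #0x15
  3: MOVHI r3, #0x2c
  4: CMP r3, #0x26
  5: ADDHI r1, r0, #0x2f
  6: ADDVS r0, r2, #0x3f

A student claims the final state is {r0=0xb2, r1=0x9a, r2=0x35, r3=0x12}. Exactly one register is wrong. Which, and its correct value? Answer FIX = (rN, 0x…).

[0] flags=1001 → (cmp)
[1] flags=1001 LS?T → r1=0x3f
[2] flags=1001 LT?F → skip
[3] flags=1001 HI?F → skip
[4] flags=1000 → (cmp)
[5] flags=1000 HI?F → skip
[6] flags=1000 VS?F → skip

FIX = (r1, 0x3f)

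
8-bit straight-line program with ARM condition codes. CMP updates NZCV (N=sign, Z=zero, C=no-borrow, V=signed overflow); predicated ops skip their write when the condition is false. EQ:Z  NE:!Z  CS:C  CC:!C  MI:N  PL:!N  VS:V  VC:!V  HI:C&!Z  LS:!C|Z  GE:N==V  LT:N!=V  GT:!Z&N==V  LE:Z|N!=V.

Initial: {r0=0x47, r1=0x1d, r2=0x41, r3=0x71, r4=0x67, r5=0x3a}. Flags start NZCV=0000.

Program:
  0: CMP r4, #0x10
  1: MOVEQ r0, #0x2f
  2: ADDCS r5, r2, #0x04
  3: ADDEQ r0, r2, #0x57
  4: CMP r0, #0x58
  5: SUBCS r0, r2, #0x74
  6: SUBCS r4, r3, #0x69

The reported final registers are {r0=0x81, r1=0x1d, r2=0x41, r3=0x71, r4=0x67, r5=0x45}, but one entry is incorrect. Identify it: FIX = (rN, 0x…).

[0] flags=0010 → (cmp)
[1] flags=0010 EQ?F → skip
[2] flags=0010 CS?T → r5=0x45
[3] flags=0010 EQ?F → skip
[4] flags=1000 → (cmp)
[5] flags=1000 CS?F → skip
[6] flags=1000 CS?F → skip

FIX = (r0, 0x47)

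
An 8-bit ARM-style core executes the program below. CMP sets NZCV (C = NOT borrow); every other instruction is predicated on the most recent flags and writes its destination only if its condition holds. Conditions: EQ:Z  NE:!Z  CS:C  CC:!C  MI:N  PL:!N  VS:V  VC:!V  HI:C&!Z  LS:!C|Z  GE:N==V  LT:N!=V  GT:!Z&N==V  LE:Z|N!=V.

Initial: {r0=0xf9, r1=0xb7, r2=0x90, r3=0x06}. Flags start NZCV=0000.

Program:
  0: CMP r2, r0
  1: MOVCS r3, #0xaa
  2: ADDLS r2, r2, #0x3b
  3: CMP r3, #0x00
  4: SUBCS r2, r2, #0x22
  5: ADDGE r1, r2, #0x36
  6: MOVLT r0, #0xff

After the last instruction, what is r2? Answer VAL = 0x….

VAL = 0xa9

0: ✓ CMP  NZCV=1000
1: · MOVCS
2: ✓ ADDLS  r2←0xcb
3: ✓ CMP  NZCV=0010
4: ✓ SUBCS  r2←0xa9
5: ✓ ADDGE  r1←0xdf
6: · MOVLT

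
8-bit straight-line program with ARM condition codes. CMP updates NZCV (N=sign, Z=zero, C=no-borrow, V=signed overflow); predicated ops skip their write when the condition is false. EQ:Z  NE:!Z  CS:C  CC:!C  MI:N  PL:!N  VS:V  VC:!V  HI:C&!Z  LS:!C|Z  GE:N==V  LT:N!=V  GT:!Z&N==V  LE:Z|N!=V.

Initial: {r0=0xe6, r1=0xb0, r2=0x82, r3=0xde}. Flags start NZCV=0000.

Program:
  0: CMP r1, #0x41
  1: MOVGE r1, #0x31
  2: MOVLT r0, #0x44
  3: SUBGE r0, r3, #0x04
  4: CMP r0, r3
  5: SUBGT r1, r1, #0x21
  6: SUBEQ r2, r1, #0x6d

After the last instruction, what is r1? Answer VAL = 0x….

0: ✓ CMP  NZCV=0011
1: · MOVGE
2: ✓ MOVLT  r0←0x44
3: · SUBGE
4: ✓ CMP  NZCV=0000
5: ✓ SUBGT  r1←0x8f
6: · SUBEQ

VAL = 0x8f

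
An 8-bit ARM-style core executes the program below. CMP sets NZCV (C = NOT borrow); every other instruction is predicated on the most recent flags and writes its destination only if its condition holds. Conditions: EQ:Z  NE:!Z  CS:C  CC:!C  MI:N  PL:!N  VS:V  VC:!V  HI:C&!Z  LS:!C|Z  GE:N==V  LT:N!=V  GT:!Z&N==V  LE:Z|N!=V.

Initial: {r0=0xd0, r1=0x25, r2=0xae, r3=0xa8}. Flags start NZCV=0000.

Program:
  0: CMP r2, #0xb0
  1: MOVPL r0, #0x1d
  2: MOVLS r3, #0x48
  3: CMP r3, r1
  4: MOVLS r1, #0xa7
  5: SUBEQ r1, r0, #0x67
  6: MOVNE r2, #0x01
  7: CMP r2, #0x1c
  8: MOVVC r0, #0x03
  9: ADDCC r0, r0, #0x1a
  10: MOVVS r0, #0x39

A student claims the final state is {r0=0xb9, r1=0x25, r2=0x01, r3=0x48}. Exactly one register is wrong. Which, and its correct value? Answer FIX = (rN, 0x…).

[0] flags=1000 → (cmp)
[1] flags=1000 PL?F → skip
[2] flags=1000 LS?T → r3=0x48
[3] flags=0010 → (cmp)
[4] flags=0010 LS?F → skip
[5] flags=0010 EQ?F → skip
[6] flags=0010 NE?T → r2=0x01
[7] flags=1000 → (cmp)
[8] flags=1000 VC?T → r0=0x03
[9] flags=1000 CC?T → r0=0x1d
[10] flags=1000 VS?F → skip

FIX = (r0, 0x1d)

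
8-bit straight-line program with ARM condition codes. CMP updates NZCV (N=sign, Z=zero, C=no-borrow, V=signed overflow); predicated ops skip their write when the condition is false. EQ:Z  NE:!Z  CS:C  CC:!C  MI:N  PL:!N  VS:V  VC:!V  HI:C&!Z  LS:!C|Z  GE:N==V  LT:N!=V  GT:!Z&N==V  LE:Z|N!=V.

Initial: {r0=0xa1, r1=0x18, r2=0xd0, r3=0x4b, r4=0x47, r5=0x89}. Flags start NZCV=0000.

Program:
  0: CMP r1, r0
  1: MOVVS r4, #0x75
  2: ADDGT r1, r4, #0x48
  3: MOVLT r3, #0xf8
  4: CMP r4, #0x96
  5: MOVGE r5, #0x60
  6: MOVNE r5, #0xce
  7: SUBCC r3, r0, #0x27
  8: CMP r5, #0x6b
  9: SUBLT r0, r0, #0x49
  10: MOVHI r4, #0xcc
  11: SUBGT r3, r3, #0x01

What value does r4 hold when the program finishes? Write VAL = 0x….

VAL = 0xcc

[0] flags=0000 → (cmp)
[1] flags=0000 VS?F → skip
[2] flags=0000 GT?T → r1=0x8f
[3] flags=0000 LT?F → skip
[4] flags=1001 → (cmp)
[5] flags=1001 GE?T → r5=0x60
[6] flags=1001 NE?T → r5=0xce
[7] flags=1001 CC?T → r3=0x7a
[8] flags=0011 → (cmp)
[9] flags=0011 LT?T → r0=0x58
[10] flags=0011 HI?T → r4=0xcc
[11] flags=0011 GT?F → skip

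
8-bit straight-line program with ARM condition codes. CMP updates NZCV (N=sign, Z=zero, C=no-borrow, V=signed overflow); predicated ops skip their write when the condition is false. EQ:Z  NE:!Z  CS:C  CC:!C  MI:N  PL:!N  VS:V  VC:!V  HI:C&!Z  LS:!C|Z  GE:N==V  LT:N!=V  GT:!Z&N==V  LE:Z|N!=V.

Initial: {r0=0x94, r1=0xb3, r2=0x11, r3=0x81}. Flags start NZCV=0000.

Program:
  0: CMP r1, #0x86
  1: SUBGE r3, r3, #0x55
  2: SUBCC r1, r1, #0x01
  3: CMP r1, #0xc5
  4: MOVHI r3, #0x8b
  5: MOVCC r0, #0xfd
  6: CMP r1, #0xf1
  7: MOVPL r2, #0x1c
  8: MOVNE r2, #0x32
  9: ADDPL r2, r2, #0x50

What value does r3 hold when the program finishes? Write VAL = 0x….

[0] flags=0010 → (cmp)
[1] flags=0010 GE?T → r3=0x2c
[2] flags=0010 CC?F → skip
[3] flags=1000 → (cmp)
[4] flags=1000 HI?F → skip
[5] flags=1000 CC?T → r0=0xfd
[6] flags=1000 → (cmp)
[7] flags=1000 PL?F → skip
[8] flags=1000 NE?T → r2=0x32
[9] flags=1000 PL?F → skip

VAL = 0x2c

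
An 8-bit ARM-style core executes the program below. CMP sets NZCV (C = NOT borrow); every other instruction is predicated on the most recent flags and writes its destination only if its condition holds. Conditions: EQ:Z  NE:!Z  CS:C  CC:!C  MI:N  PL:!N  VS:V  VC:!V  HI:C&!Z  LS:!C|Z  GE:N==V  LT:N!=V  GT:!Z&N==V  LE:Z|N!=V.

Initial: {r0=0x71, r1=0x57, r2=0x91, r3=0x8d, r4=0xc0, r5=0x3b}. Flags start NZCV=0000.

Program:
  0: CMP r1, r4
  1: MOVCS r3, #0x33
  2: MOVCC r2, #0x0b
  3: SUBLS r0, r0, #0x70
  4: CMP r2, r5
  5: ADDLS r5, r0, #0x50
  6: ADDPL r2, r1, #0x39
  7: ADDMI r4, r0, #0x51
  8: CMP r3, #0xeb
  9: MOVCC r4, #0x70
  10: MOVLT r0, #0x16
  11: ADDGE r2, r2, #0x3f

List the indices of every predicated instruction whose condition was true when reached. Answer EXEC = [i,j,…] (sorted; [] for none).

[0] flags=1001 → (cmp)
[1] flags=1001 CS?F → skip
[2] flags=1001 CC?T → r2=0x0b
[3] flags=1001 LS?T → r0=0x01
[4] flags=1000 → (cmp)
[5] flags=1000 LS?T → r5=0x51
[6] flags=1000 PL?F → skip
[7] flags=1000 MI?T → r4=0x52
[8] flags=1000 → (cmp)
[9] flags=1000 CC?T → r4=0x70
[10] flags=1000 LT?T → r0=0x16
[11] flags=1000 GE?F → skip

EXEC = [2,3,5,7,9,10]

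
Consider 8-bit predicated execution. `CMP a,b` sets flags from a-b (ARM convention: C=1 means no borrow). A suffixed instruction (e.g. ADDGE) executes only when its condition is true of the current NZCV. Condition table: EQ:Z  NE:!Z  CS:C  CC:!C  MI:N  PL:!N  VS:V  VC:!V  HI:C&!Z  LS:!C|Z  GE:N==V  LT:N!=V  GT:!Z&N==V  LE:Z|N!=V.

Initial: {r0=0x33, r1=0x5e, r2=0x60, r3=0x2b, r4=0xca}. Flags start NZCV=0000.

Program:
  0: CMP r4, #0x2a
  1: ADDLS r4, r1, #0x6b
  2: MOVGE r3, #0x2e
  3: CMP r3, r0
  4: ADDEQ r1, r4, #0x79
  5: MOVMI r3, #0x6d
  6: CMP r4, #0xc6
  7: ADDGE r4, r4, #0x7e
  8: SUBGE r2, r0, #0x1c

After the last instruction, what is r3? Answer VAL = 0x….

VAL = 0x6d

[0] flags=1010 → (cmp)
[1] flags=1010 LS?F → skip
[2] flags=1010 GE?F → skip
[3] flags=1000 → (cmp)
[4] flags=1000 EQ?F → skip
[5] flags=1000 MI?T → r3=0x6d
[6] flags=0010 → (cmp)
[7] flags=0010 GE?T → r4=0x48
[8] flags=0010 GE?T → r2=0x17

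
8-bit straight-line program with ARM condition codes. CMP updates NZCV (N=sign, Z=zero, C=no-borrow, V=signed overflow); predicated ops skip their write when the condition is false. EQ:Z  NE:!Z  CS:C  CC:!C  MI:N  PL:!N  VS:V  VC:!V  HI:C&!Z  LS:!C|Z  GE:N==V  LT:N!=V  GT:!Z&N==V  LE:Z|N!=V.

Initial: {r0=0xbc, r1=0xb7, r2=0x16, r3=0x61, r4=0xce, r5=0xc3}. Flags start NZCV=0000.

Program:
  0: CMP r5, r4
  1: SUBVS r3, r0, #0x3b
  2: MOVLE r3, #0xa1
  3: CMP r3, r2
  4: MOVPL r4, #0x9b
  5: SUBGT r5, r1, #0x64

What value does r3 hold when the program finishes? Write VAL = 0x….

[0] flags=1000 → (cmp)
[1] flags=1000 VS?F → skip
[2] flags=1000 LE?T → r3=0xa1
[3] flags=1010 → (cmp)
[4] flags=1010 PL?F → skip
[5] flags=1010 GT?F → skip

VAL = 0xa1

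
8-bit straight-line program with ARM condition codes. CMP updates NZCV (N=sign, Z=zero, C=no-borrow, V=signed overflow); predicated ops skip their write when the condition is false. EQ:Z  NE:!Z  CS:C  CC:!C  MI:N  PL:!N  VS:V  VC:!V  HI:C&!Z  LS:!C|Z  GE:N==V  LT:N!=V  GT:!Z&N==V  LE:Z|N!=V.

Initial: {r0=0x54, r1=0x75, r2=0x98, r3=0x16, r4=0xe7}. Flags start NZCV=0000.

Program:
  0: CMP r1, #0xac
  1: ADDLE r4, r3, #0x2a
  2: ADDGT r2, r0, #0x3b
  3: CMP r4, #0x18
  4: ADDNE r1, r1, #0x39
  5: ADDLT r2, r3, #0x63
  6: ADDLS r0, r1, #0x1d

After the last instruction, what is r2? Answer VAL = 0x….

VAL = 0x79

[0] flags=1001 → (cmp)
[1] flags=1001 LE?F → skip
[2] flags=1001 GT?T → r2=0x8f
[3] flags=1010 → (cmp)
[4] flags=1010 NE?T → r1=0xae
[5] flags=1010 LT?T → r2=0x79
[6] flags=1010 LS?F → skip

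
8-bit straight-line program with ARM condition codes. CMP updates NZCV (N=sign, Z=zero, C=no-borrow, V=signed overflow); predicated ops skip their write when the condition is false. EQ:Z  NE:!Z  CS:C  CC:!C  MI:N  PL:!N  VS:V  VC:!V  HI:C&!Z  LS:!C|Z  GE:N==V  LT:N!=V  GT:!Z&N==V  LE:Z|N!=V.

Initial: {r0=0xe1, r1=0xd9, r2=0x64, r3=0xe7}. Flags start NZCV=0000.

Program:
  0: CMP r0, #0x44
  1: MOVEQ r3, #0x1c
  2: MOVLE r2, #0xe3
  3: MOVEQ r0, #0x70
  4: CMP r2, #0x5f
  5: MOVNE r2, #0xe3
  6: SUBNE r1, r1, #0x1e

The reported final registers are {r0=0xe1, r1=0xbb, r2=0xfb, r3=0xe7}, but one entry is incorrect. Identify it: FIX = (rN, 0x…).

FIX = (r2, 0xe3)

0: ✓ CMP  NZCV=1010
1: · MOVEQ
2: ✓ MOVLE  r2←0xe3
3: · MOVEQ
4: ✓ CMP  NZCV=1010
5: ✓ MOVNE  r2←0xe3
6: ✓ SUBNE  r1←0xbb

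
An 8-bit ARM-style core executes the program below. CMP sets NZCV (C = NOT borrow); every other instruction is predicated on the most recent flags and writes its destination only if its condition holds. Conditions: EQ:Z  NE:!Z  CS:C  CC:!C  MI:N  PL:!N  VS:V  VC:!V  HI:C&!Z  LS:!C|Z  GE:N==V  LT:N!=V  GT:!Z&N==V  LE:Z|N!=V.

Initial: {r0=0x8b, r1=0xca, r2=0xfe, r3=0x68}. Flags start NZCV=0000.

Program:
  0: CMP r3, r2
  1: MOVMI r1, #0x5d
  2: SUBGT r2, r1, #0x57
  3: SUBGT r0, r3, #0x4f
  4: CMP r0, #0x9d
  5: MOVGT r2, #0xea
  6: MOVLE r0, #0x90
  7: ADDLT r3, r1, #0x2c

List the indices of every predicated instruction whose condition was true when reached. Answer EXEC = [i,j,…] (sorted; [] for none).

[0] flags=0000 → (cmp)
[1] flags=0000 MI?F → skip
[2] flags=0000 GT?T → r2=0x73
[3] flags=0000 GT?T → r0=0x19
[4] flags=0000 → (cmp)
[5] flags=0000 GT?T → r2=0xea
[6] flags=0000 LE?F → skip
[7] flags=0000 LT?F → skip

EXEC = [2,3,5]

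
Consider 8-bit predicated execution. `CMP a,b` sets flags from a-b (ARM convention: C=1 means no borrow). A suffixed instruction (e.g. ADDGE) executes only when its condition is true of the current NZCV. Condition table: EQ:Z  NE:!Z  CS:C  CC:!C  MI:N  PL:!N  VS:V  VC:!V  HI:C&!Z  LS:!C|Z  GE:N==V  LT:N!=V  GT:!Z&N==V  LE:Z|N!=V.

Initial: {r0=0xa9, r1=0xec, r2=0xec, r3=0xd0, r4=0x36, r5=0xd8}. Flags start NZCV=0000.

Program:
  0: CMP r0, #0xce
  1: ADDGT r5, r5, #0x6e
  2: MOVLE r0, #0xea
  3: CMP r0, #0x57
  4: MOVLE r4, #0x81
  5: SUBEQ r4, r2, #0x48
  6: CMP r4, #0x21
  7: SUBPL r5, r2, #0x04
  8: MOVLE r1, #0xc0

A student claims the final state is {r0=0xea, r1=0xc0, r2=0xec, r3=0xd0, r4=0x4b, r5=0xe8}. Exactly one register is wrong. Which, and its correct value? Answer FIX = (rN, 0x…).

0: ✓ CMP  NZCV=1000
1: · ADDGT
2: ✓ MOVLE  r0←0xea
3: ✓ CMP  NZCV=1010
4: ✓ MOVLE  r4←0x81
5: · SUBEQ
6: ✓ CMP  NZCV=0011
7: ✓ SUBPL  r5←0xe8
8: ✓ MOVLE  r1←0xc0

FIX = (r4, 0x81)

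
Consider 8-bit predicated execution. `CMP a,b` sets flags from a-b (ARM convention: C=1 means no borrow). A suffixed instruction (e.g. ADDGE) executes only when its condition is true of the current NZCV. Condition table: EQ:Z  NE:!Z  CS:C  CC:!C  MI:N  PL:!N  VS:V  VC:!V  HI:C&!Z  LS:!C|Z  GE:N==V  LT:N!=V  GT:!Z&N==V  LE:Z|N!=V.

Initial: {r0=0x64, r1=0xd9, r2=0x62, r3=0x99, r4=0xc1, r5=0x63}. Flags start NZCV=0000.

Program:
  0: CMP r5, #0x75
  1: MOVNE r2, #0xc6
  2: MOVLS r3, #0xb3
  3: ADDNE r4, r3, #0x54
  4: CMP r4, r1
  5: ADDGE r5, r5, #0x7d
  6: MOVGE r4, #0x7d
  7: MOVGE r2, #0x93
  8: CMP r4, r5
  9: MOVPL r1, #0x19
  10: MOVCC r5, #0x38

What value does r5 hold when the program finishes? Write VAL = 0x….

0: ✓ CMP  NZCV=1000
1: ✓ MOVNE  r2←0xc6
2: ✓ MOVLS  r3←0xb3
3: ✓ ADDNE  r4←0x07
4: ✓ CMP  NZCV=0000
5: ✓ ADDGE  r5←0xe0
6: ✓ MOVGE  r4←0x7d
7: ✓ MOVGE  r2←0x93
8: ✓ CMP  NZCV=1001
9: · MOVPL
10: ✓ MOVCC  r5←0x38

VAL = 0x38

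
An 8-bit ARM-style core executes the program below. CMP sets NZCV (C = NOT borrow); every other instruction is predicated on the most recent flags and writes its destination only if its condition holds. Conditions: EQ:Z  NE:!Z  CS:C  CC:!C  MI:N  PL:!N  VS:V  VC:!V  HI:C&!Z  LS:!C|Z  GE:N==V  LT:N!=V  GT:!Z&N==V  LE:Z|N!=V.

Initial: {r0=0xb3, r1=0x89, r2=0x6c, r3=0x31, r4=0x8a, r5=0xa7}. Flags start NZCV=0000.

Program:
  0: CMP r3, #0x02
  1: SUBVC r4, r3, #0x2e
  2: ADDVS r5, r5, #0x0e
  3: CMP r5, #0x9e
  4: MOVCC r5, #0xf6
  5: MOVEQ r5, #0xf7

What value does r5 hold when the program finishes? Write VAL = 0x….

0: ✓ CMP  NZCV=0010
1: ✓ SUBVC  r4←0x03
2: · ADDVS
3: ✓ CMP  NZCV=0010
4: · MOVCC
5: · MOVEQ

VAL = 0xa7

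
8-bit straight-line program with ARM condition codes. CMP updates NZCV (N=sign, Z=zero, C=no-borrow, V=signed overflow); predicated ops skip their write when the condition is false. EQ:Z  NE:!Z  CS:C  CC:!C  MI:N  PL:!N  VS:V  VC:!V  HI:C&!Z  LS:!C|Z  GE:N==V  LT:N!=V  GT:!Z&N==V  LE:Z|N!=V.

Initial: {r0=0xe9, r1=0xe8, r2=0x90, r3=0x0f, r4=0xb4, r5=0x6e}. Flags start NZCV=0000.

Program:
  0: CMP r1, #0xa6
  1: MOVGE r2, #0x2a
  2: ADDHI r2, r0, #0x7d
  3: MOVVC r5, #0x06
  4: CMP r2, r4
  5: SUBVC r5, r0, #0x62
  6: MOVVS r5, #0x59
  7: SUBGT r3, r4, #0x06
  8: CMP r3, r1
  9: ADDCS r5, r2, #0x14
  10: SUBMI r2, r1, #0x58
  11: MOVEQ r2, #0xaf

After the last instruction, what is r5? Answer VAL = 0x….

VAL = 0x59

0: ✓ CMP  NZCV=0010
1: ✓ MOVGE  r2←0x2a
2: ✓ ADDHI  r2←0x66
3: ✓ MOVVC  r5←0x06
4: ✓ CMP  NZCV=1001
5: · SUBVC
6: ✓ MOVVS  r5←0x59
7: ✓ SUBGT  r3←0xae
8: ✓ CMP  NZCV=1000
9: · ADDCS
10: ✓ SUBMI  r2←0x90
11: · MOVEQ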